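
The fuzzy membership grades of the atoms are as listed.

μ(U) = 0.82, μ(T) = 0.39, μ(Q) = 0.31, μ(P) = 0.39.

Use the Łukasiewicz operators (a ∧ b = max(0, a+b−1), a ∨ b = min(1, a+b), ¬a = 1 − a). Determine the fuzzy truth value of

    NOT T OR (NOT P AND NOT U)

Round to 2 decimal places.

NOT T = 1 − 0.39 = 0.61
NOT P = 1 − 0.39 = 0.61
NOT U = 1 − 0.82 = 0.18
NOT P AND NOT U = max(0, a+b−1) on (0.61, 0.18) = 0.00
NOT T OR (NOT P AND NOT U) = min(1, a+b) on (0.61, 0.00) = 0.61

0.61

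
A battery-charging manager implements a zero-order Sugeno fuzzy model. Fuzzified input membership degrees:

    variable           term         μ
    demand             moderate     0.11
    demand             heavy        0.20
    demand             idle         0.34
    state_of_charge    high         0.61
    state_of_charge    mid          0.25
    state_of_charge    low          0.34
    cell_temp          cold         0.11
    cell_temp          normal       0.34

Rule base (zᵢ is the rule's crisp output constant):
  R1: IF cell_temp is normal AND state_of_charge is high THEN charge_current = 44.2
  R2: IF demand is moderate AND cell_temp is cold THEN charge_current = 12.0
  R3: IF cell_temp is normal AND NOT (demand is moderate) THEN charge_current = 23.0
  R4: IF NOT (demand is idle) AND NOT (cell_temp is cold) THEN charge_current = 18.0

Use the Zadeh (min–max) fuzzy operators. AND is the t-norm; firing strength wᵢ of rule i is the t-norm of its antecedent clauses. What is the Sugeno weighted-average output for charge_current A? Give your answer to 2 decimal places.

R1 (z=44.2): normal=0.34, high=0.61; AND[min(a, b)] → w = 0.34
R2 (z=12.0): moderate=0.11, cold=0.11; AND[min(a, b)] → w = 0.11
R3 (z=23.0): normal=0.34, ¬moderate=1−0.11=0.89; AND[min(a, b)] → w = 0.34
R4 (z=18.0): ¬idle=1−0.34=0.66, ¬cold=1−0.11=0.89; AND[min(a, b)] → w = 0.66
Weighted average = (0.34·44.2 + 0.11·12.0 + 0.34·23.0 + 0.66·18.0) / (0.34 + 0.11 + 0.34 + 0.66)
  = 36.0480 / 1.4500 = 24.86

24.86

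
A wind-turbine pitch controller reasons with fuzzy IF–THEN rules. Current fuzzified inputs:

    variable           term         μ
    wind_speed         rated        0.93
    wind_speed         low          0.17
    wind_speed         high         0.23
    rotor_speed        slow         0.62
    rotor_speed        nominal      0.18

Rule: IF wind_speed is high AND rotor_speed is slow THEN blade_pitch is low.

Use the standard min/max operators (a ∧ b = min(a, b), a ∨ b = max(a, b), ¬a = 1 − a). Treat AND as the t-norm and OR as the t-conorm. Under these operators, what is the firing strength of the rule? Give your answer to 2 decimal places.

0.23

firing strength: high=0.23, slow=0.62; AND[min(a, b)] → w = 0.23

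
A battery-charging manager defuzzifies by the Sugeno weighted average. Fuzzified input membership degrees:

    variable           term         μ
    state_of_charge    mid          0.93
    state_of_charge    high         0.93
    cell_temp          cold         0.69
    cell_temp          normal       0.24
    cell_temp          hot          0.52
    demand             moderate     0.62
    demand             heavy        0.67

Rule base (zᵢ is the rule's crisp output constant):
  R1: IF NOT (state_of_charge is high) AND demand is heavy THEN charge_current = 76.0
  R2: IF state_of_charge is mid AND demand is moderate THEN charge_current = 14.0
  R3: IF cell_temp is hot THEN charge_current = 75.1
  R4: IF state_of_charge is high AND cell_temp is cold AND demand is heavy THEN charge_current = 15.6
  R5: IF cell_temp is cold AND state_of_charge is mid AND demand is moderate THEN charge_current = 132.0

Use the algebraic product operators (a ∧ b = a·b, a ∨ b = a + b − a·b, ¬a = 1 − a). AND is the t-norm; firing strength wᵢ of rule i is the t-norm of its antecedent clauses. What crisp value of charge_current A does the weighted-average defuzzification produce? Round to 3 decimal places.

55.757

R1 (z=76.0): ¬high=1−0.93=0.07, heavy=0.67; AND[a·b] → w = 0.0469
R2 (z=14.0): mid=0.93, moderate=0.62; AND[a·b] → w = 0.5766
R3 (z=75.1): hot=0.52 → w = 0.5200
R4 (z=15.6): high=0.93, cold=0.69, heavy=0.67; AND[a·b] → w = 0.4299
R5 (z=132.0): cold=0.69, mid=0.93, moderate=0.62; AND[a·b] → w = 0.3979
Weighted average = (0.0469·76.0 + 0.5766·14.0 + 0.5200·75.1 + 0.4299·15.6 + 0.3979·132.0) / (0.0469 + 0.5766 + 0.5200 + 0.4299 + 0.3979)
  = 109.9126 / 1.9713 = 55.757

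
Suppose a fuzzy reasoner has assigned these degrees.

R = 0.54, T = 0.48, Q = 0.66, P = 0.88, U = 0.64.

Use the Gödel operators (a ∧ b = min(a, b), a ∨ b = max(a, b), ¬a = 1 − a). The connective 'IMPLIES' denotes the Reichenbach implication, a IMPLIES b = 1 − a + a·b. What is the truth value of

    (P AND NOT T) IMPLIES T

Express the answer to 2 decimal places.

0.73

NOT T = 1 − 0.48 = 0.52
P AND NOT T = min(a, b) on (0.88, 0.52) = 0.52
(P AND NOT T) IMPLIES T  [Reichenbach: 1 − a + a·b] with a=0.52, b=0.48 → 0.73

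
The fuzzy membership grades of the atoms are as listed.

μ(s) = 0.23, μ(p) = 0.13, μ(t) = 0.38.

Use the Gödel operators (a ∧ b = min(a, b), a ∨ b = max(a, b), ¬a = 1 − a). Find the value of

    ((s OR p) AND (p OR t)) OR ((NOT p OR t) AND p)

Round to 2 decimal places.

s OR p = max(a, b) on (0.23, 0.13) = 0.23
p OR t = max(a, b) on (0.13, 0.38) = 0.38
(s OR p) AND (p OR t) = min(a, b) on (0.23, 0.38) = 0.23
NOT p = 1 − 0.13 = 0.87
NOT p OR t = max(a, b) on (0.87, 0.38) = 0.87
(NOT p OR t) AND p = min(a, b) on (0.87, 0.13) = 0.13
((s OR p) AND (p OR t)) OR ((NOT p OR t) AND p) = max(a, b) on (0.23, 0.13) = 0.23

0.23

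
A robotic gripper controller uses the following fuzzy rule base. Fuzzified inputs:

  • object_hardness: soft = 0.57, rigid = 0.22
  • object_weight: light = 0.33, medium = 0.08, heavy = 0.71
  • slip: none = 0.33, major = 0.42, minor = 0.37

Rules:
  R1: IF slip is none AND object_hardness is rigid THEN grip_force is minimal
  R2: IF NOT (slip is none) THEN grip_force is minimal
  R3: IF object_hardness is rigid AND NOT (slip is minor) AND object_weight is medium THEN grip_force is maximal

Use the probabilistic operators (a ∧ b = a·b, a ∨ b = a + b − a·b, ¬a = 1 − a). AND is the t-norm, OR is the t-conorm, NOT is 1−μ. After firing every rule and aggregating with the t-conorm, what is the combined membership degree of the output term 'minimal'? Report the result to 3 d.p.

0.694

R1: none=0.33, rigid=0.22; AND[a·b] → w = 0.0726
R2: ¬none=1−0.33=0.67 → w = 0.6700
R3: rigid=0.22, ¬minor=1−0.37=0.63, medium=0.08; AND[a·b] → w = 0.0111
Rules with consequent 'minimal': {R1, R2} → strengths 0.0726, 0.6700
Aggregate via t-conorm [a + b − a·b]: 0.6940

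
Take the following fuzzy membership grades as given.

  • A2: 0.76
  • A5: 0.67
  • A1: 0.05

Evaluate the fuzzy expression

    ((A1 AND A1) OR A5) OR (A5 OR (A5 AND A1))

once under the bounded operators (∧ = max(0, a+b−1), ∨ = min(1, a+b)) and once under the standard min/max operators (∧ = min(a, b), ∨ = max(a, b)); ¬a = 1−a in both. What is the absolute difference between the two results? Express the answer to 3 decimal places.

0.330

Under bounded:
  A1 AND A1 = max(0, a+b−1) on (0.05, 0.05) = 0.00
  (A1 AND A1) OR A5 = min(1, a+b) on (0.00, 0.67) = 0.67
  A5 AND A1 = max(0, a+b−1) on (0.67, 0.05) = 0.00
  A5 OR (A5 AND A1) = min(1, a+b) on (0.67, 0.00) = 0.67
  ((A1 AND A1) OR A5) OR (A5 OR (A5 AND A1)) = min(1, a+b) on (0.67, 0.67) = 1.00
  → value = 1.0000
Under standard min/max:
  A1 AND A1 = min(a, b) on (0.05, 0.05) = 0.05
  (A1 AND A1) OR A5 = max(a, b) on (0.05, 0.67) = 0.67
  A5 AND A1 = min(a, b) on (0.67, 0.05) = 0.05
  A5 OR (A5 AND A1) = max(a, b) on (0.67, 0.05) = 0.67
  ((A1 AND A1) OR A5) OR (A5 OR (A5 AND A1)) = max(a, b) on (0.67, 0.67) = 0.67
  → value = 0.6700
|1.0000 − 0.6700| = 0.330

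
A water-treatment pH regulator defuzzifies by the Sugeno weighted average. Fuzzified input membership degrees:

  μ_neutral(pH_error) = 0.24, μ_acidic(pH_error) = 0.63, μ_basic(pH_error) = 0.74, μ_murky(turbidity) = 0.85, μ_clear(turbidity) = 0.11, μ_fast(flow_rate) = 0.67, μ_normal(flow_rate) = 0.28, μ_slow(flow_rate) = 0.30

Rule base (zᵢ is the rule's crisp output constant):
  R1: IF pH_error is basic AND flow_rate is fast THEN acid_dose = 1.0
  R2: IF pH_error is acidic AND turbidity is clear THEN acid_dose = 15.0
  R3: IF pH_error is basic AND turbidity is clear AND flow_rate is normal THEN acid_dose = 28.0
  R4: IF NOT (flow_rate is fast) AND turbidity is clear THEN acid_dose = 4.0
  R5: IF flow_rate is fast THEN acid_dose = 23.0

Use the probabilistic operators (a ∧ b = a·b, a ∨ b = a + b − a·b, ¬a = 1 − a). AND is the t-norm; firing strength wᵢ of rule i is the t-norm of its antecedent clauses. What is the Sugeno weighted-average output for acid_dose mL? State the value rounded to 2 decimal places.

13.70

R1 (z=1.0): basic=0.74, fast=0.67; AND[a·b] → w = 0.4958
R2 (z=15.0): acidic=0.63, clear=0.11; AND[a·b] → w = 0.0693
R3 (z=28.0): basic=0.74, clear=0.11, normal=0.28; AND[a·b] → w = 0.0228
R4 (z=4.0): ¬fast=1−0.67=0.33, clear=0.11; AND[a·b] → w = 0.0363
R5 (z=23.0): fast=0.67 → w = 0.6700
Weighted average = (0.4958·1.0 + 0.0693·15.0 + 0.0228·28.0 + 0.0363·4.0 + 0.6700·23.0) / (0.4958 + 0.0693 + 0.0228 + 0.0363 + 0.6700)
  = 17.7287 / 1.2942 = 13.70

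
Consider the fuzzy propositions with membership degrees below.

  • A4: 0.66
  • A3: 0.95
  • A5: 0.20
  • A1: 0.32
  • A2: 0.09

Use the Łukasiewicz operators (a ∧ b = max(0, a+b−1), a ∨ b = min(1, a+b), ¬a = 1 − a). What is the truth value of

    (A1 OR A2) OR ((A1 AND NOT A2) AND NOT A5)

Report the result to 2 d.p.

A1 OR A2 = min(1, a+b) on (0.32, 0.09) = 0.41
NOT A2 = 1 − 0.09 = 0.91
A1 AND NOT A2 = max(0, a+b−1) on (0.32, 0.91) = 0.23
NOT A5 = 1 − 0.20 = 0.80
(A1 AND NOT A2) AND NOT A5 = max(0, a+b−1) on (0.23, 0.80) = 0.03
(A1 OR A2) OR ((A1 AND NOT A2) AND NOT A5) = min(1, a+b) on (0.41, 0.03) = 0.44

0.44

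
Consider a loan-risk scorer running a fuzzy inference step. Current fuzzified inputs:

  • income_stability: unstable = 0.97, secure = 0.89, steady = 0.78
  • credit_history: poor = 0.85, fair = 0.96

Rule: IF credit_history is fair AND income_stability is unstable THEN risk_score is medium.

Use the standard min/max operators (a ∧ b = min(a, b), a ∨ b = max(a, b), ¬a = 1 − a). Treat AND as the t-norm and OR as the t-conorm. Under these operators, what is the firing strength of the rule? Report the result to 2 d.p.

0.96

firing strength: fair=0.96, unstable=0.97; AND[min(a, b)] → w = 0.96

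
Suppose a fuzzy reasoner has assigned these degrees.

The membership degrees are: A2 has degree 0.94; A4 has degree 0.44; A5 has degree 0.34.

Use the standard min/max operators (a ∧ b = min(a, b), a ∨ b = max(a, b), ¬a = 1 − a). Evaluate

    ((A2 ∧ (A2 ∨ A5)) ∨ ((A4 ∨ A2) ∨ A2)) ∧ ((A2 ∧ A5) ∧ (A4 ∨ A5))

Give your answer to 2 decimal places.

A2 ∨ A5 = max(a, b) on (0.94, 0.34) = 0.94
A2 ∧ (A2 ∨ A5) = min(a, b) on (0.94, 0.94) = 0.94
A4 ∨ A2 = max(a, b) on (0.44, 0.94) = 0.94
(A4 ∨ A2) ∨ A2 = max(a, b) on (0.94, 0.94) = 0.94
(A2 ∧ (A2 ∨ A5)) ∨ ((A4 ∨ A2) ∨ A2) = max(a, b) on (0.94, 0.94) = 0.94
A2 ∧ A5 = min(a, b) on (0.94, 0.34) = 0.34
A4 ∨ A5 = max(a, b) on (0.44, 0.34) = 0.44
(A2 ∧ A5) ∧ (A4 ∨ A5) = min(a, b) on (0.34, 0.44) = 0.34
((A2 ∧ (A2 ∨ A5)) ∨ ((A4 ∨ A2) ∨ A2)) ∧ ((A2 ∧ A5) ∧ (A4 ∨ A5)) = min(a, b) on (0.94, 0.34) = 0.34

0.34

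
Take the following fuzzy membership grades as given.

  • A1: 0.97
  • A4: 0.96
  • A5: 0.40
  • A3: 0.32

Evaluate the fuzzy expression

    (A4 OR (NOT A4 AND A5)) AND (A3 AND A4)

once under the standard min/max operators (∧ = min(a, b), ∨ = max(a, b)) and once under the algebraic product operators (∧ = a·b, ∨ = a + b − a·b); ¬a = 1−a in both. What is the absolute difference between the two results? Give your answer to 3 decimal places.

0.025

Under standard min/max:
  NOT A4 = 1 − 0.96 = 0.04
  NOT A4 AND A5 = min(a, b) on (0.04, 0.40) = 0.04
  A4 OR (NOT A4 AND A5) = max(a, b) on (0.96, 0.04) = 0.96
  A3 AND A4 = min(a, b) on (0.32, 0.96) = 0.32
  (A4 OR (NOT A4 AND A5)) AND (A3 AND A4) = min(a, b) on (0.96, 0.32) = 0.32
  → value = 0.3200
Under algebraic product:
  NOT A4 = 1 − 0.9600 = 0.0400
  NOT A4 AND A5 = a·b on (0.0400, 0.4000) = 0.0160
  A4 OR (NOT A4 AND A5) = a + b − a·b on (0.9600, 0.0160) = 0.9606
  A3 AND A4 = a·b on (0.3200, 0.9600) = 0.3072
  (A4 OR (NOT A4 AND A5)) AND (A3 AND A4) = a·b on (0.9606, 0.3072) = 0.2951
  → value = 0.2951
|0.3200 − 0.2951| = 0.025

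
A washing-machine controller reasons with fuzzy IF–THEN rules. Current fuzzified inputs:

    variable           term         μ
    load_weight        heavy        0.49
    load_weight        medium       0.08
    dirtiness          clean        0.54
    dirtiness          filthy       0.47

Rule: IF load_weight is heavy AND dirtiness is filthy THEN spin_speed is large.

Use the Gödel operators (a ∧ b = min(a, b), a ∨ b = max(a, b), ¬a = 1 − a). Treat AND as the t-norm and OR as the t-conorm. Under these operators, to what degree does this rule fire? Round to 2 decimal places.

0.47

firing strength: heavy=0.49, filthy=0.47; AND[min(a, b)] → w = 0.47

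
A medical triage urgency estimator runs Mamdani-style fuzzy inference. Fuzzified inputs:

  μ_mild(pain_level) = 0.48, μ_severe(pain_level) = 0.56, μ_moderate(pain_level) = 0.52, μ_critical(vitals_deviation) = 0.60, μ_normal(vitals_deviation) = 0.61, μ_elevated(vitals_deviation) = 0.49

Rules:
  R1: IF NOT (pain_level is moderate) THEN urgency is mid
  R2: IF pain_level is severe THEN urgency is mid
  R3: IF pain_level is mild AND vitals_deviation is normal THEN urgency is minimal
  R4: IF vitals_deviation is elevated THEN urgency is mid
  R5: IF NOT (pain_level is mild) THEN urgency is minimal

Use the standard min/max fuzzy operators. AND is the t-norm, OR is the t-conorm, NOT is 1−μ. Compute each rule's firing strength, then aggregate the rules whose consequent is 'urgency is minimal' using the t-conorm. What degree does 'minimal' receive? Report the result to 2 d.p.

R1: ¬moderate=1−0.52=0.48 → w = 0.48
R2: severe=0.56 → w = 0.56
R3: mild=0.48, normal=0.61; AND[min(a, b)] → w = 0.48
R4: elevated=0.49 → w = 0.49
R5: ¬mild=1−0.48=0.52 → w = 0.52
Rules with consequent 'minimal': {R3, R5} → strengths 0.48, 0.52
Aggregate via t-conorm [max(a, b)]: 0.52

0.52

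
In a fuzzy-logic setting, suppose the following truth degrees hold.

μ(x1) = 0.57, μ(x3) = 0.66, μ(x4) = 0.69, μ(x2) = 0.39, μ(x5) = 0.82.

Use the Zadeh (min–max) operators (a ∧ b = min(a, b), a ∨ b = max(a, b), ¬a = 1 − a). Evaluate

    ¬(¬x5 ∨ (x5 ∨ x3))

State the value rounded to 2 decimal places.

0.18

¬x5 = 1 − 0.82 = 0.18
x5 ∨ x3 = max(a, b) on (0.82, 0.66) = 0.82
¬x5 ∨ (x5 ∨ x3) = max(a, b) on (0.18, 0.82) = 0.82
¬(¬x5 ∨ (x5 ∨ x3)) = 1 − 0.82 = 0.18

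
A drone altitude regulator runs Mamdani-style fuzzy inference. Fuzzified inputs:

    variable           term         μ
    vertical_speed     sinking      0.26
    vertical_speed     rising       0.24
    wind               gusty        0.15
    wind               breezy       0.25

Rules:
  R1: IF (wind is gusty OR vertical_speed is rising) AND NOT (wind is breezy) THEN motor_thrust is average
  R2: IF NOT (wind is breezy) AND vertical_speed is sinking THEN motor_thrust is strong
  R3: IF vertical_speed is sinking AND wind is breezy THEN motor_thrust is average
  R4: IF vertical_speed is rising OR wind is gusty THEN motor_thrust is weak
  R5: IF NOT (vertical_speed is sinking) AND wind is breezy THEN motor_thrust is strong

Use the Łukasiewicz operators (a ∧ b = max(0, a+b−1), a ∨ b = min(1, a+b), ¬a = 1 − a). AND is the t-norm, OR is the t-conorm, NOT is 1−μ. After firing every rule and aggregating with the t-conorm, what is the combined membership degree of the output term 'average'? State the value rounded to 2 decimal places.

0.14

R1: (gusty=0.15 OR rising=0.24) = 0.39; AND[max(0, a+b−1)] with ¬breezy=1−0.25=0.75 → w = 0.14
R2: ¬breezy=1−0.25=0.75, sinking=0.26; AND[max(0, a+b−1)] → w = 0.01
R3: sinking=0.26, breezy=0.25; AND[max(0, a+b−1)] → w = 0.00
R4: rising=0.24, gusty=0.15; OR[min(1, a+b)] → w = 0.39
R5: ¬sinking=1−0.26=0.74, breezy=0.25; AND[max(0, a+b−1)] → w = 0.00
Rules with consequent 'average': {R1, R3} → strengths 0.14, 0.00
Aggregate via t-conorm [min(1, a+b)]: 0.14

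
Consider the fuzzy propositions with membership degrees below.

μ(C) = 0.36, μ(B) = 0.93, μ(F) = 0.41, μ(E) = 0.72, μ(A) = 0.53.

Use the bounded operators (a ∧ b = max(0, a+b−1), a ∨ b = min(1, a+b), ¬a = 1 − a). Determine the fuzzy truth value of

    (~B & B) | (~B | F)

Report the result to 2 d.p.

~B = 1 − 0.93 = 0.07
~B & B = max(0, a+b−1) on (0.07, 0.93) = 0.00
~B = 1 − 0.93 = 0.07
~B | F = min(1, a+b) on (0.07, 0.41) = 0.48
(~B & B) | (~B | F) = min(1, a+b) on (0.00, 0.48) = 0.48

0.48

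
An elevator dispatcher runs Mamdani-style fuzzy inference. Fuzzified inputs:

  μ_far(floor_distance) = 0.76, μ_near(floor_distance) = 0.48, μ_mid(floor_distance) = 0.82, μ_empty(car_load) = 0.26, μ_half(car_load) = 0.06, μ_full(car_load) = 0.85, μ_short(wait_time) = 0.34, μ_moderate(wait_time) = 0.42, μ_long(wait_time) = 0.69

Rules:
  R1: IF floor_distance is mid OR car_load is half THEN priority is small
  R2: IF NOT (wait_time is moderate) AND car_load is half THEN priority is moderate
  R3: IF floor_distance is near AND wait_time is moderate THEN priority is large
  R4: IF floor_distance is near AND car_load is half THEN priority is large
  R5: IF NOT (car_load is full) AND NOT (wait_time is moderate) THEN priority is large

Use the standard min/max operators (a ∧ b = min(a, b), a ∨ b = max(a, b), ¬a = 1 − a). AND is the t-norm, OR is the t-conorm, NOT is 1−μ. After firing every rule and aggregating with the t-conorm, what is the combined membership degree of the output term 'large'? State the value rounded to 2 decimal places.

R1: mid=0.82, half=0.06; OR[max(a, b)] → w = 0.82
R2: ¬moderate=1−0.42=0.58, half=0.06; AND[min(a, b)] → w = 0.06
R3: near=0.48, moderate=0.42; AND[min(a, b)] → w = 0.42
R4: near=0.48, half=0.06; AND[min(a, b)] → w = 0.06
R5: ¬full=1−0.85=0.15, ¬moderate=1−0.42=0.58; AND[min(a, b)] → w = 0.15
Rules with consequent 'large': {R3, R4, R5} → strengths 0.42, 0.06, 0.15
Aggregate via t-conorm [max(a, b)]: 0.42

0.42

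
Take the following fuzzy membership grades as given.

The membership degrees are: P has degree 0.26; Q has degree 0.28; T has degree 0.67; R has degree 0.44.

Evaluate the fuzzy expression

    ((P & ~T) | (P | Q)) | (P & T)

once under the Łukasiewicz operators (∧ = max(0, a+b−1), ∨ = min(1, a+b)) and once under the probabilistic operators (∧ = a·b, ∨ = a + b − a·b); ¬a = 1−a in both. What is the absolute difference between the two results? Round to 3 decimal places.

Under Łukasiewicz:
  ~T = 1 − 0.67 = 0.33
  P & ~T = max(0, a+b−1) on (0.26, 0.33) = 0.00
  P | Q = min(1, a+b) on (0.26, 0.28) = 0.54
  (P & ~T) | (P | Q) = min(1, a+b) on (0.00, 0.54) = 0.54
  P & T = max(0, a+b−1) on (0.26, 0.67) = 0.00
  ((P & ~T) | (P | Q)) | (P & T) = min(1, a+b) on (0.54, 0.00) = 0.54
  → value = 0.5400
Under probabilistic:
  ~T = 1 − 0.6700 = 0.3300
  P & ~T = a·b on (0.2600, 0.3300) = 0.0858
  P | Q = a + b − a·b on (0.2600, 0.2800) = 0.4672
  (P & ~T) | (P | Q) = a + b − a·b on (0.0858, 0.4672) = 0.5129
  P & T = a·b on (0.2600, 0.6700) = 0.1742
  ((P & ~T) | (P | Q)) | (P & T) = a + b − a·b on (0.5129, 0.1742) = 0.5978
  → value = 0.5978
|0.5400 − 0.5978| = 0.058

0.058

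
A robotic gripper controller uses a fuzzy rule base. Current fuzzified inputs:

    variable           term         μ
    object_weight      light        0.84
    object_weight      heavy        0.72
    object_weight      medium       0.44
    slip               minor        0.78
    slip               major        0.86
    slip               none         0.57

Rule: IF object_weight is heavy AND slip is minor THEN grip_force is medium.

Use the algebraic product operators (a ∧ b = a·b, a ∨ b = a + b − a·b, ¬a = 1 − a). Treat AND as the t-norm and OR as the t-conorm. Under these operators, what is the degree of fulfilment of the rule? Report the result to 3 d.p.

firing strength: heavy=0.72, minor=0.78; AND[a·b] → w = 0.5616

0.562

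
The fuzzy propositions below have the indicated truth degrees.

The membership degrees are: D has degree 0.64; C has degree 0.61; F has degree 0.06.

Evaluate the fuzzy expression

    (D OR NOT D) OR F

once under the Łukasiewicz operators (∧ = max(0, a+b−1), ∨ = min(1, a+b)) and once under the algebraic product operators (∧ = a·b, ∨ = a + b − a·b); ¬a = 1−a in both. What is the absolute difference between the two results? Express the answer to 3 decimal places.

0.217

Under Łukasiewicz:
  NOT D = 1 − 0.64 = 0.36
  D OR NOT D = min(1, a+b) on (0.64, 0.36) = 1.00
  (D OR NOT D) OR F = min(1, a+b) on (1.00, 0.06) = 1.00
  → value = 1.0000
Under algebraic product:
  NOT D = 1 − 0.6400 = 0.3600
  D OR NOT D = a + b − a·b on (0.6400, 0.3600) = 0.7696
  (D OR NOT D) OR F = a + b − a·b on (0.7696, 0.0600) = 0.7834
  → value = 0.7834
|1.0000 − 0.7834| = 0.217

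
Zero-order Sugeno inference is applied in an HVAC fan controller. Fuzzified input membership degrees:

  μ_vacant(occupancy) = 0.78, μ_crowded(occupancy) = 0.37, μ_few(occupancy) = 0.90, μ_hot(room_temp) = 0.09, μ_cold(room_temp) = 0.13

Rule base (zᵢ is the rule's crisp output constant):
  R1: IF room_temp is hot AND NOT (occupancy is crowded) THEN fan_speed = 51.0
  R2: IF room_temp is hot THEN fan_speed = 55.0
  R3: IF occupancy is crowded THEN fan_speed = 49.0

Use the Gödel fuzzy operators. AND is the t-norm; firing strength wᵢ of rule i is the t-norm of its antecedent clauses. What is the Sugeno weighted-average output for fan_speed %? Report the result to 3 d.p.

R1 (z=51.0): hot=0.09, ¬crowded=1−0.37=0.63; AND[min(a, b)] → w = 0.09
R2 (z=55.0): hot=0.09 → w = 0.09
R3 (z=49.0): crowded=0.37 → w = 0.37
Weighted average = (0.09·51.0 + 0.09·55.0 + 0.37·49.0) / (0.09 + 0.09 + 0.37)
  = 27.6700 / 0.5500 = 50.309

50.309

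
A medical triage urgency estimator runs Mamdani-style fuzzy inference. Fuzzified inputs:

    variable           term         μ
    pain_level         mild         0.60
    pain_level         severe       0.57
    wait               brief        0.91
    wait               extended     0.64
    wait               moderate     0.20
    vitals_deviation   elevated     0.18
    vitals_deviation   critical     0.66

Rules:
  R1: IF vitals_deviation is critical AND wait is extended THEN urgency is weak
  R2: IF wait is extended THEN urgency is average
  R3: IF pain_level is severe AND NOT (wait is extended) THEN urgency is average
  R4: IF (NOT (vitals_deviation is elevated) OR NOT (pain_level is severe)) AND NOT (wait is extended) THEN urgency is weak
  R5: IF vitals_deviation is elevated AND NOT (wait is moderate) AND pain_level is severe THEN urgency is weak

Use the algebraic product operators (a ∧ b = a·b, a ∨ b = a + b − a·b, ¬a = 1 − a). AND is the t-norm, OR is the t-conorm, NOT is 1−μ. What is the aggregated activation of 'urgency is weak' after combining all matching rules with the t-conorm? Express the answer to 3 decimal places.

0.641

R1: critical=0.66, extended=0.64; AND[a·b] → w = 0.4224
R2: extended=0.64 → w = 0.6400
R3: severe=0.57, ¬extended=1−0.64=0.36; AND[a·b] → w = 0.2052
R4: (¬elevated=1−0.18=0.82 OR ¬severe=1−0.57=0.43) = 0.8974; AND[a·b] with ¬extended=1−0.64=0.36 → w = 0.3231
R5: elevated=0.18, ¬moderate=1−0.20=0.80, severe=0.57; AND[a·b] → w = 0.0821
Rules with consequent 'weak': {R1, R4, R5} → strengths 0.4224, 0.3231, 0.0821
Aggregate via t-conorm [a + b − a·b]: 0.6411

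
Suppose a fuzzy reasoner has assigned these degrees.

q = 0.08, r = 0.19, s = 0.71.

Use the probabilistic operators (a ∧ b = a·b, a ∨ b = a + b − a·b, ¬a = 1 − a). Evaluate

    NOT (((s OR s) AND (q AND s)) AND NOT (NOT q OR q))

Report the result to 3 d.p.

0.996

s OR s = a + b − a·b on (0.7100, 0.7100) = 0.9159
q AND s = a·b on (0.0800, 0.7100) = 0.0568
(s OR s) AND (q AND s) = a·b on (0.9159, 0.0568) = 0.0520
NOT q = 1 − 0.0800 = 0.9200
NOT q OR q = a + b − a·b on (0.9200, 0.0800) = 0.9264
NOT (NOT q OR q) = 1 − 0.9264 = 0.0736
((s OR s) AND (q AND s)) AND NOT (NOT q OR q) = a·b on (0.0520, 0.0736) = 0.0038
NOT (((s OR s) AND (q AND s)) AND NOT (NOT q OR q)) = 1 − 0.0038 = 0.9962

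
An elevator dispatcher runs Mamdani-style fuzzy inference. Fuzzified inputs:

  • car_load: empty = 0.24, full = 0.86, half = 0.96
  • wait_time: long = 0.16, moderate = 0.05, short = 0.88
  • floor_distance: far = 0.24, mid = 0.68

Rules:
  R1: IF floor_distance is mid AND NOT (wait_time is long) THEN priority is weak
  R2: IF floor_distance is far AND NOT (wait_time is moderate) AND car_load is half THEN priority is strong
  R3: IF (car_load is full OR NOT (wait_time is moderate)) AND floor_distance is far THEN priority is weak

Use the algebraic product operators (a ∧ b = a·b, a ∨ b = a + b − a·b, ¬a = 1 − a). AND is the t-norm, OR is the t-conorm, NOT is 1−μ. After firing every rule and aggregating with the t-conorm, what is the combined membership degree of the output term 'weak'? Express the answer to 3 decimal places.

R1: mid=0.68, ¬long=1−0.16=0.84; AND[a·b] → w = 0.5712
R2: far=0.24, ¬moderate=1−0.05=0.95, half=0.96; AND[a·b] → w = 0.2189
R3: (full=0.86 OR ¬moderate=1−0.05=0.95) = 0.9930; AND[a·b] with far=0.24 → w = 0.2383
Rules with consequent 'weak': {R1, R3} → strengths 0.5712, 0.2383
Aggregate via t-conorm [a + b − a·b]: 0.6734

0.673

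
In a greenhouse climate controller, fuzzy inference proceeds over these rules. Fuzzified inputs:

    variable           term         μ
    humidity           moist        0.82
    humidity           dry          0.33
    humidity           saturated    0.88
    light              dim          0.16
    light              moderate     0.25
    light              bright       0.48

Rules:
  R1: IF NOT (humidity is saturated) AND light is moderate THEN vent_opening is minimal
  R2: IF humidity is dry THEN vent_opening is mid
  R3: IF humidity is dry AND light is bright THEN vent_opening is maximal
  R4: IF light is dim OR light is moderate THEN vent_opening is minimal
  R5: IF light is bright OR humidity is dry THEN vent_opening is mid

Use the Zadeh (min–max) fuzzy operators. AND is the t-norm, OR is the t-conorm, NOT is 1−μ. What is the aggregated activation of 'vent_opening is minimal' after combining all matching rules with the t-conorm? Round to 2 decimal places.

0.25

R1: ¬saturated=1−0.88=0.12, moderate=0.25; AND[min(a, b)] → w = 0.12
R2: dry=0.33 → w = 0.33
R3: dry=0.33, bright=0.48; AND[min(a, b)] → w = 0.33
R4: dim=0.16, moderate=0.25; OR[max(a, b)] → w = 0.25
R5: bright=0.48, dry=0.33; OR[max(a, b)] → w = 0.48
Rules with consequent 'minimal': {R1, R4} → strengths 0.12, 0.25
Aggregate via t-conorm [max(a, b)]: 0.25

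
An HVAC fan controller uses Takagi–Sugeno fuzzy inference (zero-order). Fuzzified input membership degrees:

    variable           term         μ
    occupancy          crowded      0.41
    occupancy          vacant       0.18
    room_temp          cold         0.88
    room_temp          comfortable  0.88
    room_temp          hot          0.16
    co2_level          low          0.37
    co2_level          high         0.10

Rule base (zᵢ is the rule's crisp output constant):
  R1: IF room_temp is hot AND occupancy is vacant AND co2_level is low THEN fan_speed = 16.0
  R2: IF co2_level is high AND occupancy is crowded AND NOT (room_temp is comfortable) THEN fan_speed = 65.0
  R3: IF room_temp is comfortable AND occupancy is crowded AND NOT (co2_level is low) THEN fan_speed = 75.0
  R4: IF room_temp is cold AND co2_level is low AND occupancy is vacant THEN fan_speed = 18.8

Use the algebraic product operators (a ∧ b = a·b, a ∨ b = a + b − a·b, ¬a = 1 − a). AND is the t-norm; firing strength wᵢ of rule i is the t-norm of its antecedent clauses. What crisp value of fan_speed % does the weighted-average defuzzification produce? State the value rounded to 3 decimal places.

R1 (z=16.0): hot=0.16, vacant=0.18, low=0.37; AND[a·b] → w = 0.0107
R2 (z=65.0): high=0.10, crowded=0.41, ¬comfortable=1−0.88=0.12; AND[a·b] → w = 0.0049
R3 (z=75.0): comfortable=0.88, crowded=0.41, ¬low=1−0.37=0.63; AND[a·b] → w = 0.2273
R4 (z=18.8): cold=0.88, low=0.37, vacant=0.18; AND[a·b] → w = 0.0586
Weighted average = (0.0107·16.0 + 0.0049·65.0 + 0.2273·75.0 + 0.0586·18.8) / (0.0107 + 0.0049 + 0.2273 + 0.0586)
  = 18.6399 / 0.3015 = 61.826

61.826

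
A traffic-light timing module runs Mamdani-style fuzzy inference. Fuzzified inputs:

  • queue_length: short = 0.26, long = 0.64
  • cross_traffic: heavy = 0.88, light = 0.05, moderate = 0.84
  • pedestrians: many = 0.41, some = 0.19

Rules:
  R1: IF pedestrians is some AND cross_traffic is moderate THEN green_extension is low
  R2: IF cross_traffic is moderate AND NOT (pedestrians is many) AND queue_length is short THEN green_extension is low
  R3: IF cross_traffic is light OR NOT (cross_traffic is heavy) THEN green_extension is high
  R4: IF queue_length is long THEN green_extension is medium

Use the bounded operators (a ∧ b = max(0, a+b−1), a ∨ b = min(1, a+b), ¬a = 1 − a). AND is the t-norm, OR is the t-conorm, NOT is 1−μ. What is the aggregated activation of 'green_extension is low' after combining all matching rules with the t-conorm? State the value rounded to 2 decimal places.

0.03

R1: some=0.19, moderate=0.84; AND[max(0, a+b−1)] → w = 0.03
R2: moderate=0.84, ¬many=1−0.41=0.59, short=0.26; AND[max(0, a+b−1)] → w = 0.00
R3: light=0.05, ¬heavy=1−0.88=0.12; OR[min(1, a+b)] → w = 0.17
R4: long=0.64 → w = 0.64
Rules with consequent 'low': {R1, R2} → strengths 0.03, 0.00
Aggregate via t-conorm [min(1, a+b)]: 0.03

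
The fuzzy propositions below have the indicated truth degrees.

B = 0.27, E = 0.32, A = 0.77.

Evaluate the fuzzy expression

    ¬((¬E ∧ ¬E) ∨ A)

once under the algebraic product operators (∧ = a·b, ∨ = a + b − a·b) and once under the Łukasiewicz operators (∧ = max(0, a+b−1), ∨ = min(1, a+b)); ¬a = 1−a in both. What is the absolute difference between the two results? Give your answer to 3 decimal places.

Under algebraic product:
  ¬E = 1 − 0.3200 = 0.6800
  ¬E = 1 − 0.3200 = 0.6800
  ¬E ∧ ¬E = a·b on (0.6800, 0.6800) = 0.4624
  (¬E ∧ ¬E) ∨ A = a + b − a·b on (0.4624, 0.7700) = 0.8764
  ¬((¬E ∧ ¬E) ∨ A) = 1 − 0.8764 = 0.1236
  → value = 0.1236
Under Łukasiewicz:
  ¬E = 1 − 0.32 = 0.68
  ¬E = 1 − 0.32 = 0.68
  ¬E ∧ ¬E = max(0, a+b−1) on (0.68, 0.68) = 0.36
  (¬E ∧ ¬E) ∨ A = min(1, a+b) on (0.36, 0.77) = 1.00
  ¬((¬E ∧ ¬E) ∨ A) = 1 − 1.00 = 0.00
  → value = 0.0000
|0.1236 − 0.0000| = 0.124

0.124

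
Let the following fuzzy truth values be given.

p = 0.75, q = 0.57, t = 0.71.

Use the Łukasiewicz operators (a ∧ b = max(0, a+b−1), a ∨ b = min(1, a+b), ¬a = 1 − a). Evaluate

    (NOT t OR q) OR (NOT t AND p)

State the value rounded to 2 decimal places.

NOT t = 1 − 0.71 = 0.29
NOT t OR q = min(1, a+b) on (0.29, 0.57) = 0.86
NOT t = 1 − 0.71 = 0.29
NOT t AND p = max(0, a+b−1) on (0.29, 0.75) = 0.04
(NOT t OR q) OR (NOT t AND p) = min(1, a+b) on (0.86, 0.04) = 0.90

0.90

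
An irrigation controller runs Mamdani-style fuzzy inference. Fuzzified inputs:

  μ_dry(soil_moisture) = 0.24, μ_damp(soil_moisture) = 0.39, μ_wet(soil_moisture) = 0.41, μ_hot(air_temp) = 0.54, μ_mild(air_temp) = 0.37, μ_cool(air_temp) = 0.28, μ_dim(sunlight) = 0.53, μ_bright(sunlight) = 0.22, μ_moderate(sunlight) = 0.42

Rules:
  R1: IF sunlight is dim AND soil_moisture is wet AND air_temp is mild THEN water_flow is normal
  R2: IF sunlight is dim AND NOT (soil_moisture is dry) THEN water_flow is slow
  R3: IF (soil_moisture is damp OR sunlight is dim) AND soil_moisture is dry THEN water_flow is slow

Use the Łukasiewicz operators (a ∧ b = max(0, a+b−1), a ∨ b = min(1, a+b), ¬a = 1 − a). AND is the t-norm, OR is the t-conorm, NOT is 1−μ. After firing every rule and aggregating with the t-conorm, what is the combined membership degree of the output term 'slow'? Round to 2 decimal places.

0.45

R1: dim=0.53, wet=0.41, mild=0.37; AND[max(0, a+b−1)] → w = 0.00
R2: dim=0.53, ¬dry=1−0.24=0.76; AND[max(0, a+b−1)] → w = 0.29
R3: (damp=0.39 OR dim=0.53) = 0.92; AND[max(0, a+b−1)] with dry=0.24 → w = 0.16
Rules with consequent 'slow': {R2, R3} → strengths 0.29, 0.16
Aggregate via t-conorm [min(1, a+b)]: 0.45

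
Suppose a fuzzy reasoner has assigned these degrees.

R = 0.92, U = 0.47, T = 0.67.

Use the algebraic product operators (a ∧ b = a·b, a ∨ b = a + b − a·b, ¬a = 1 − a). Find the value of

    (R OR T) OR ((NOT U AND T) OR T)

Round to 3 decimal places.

0.994

R OR T = a + b − a·b on (0.9200, 0.6700) = 0.9736
NOT U = 1 − 0.4700 = 0.5300
NOT U AND T = a·b on (0.5300, 0.6700) = 0.3551
(NOT U AND T) OR T = a + b − a·b on (0.3551, 0.6700) = 0.7872
(R OR T) OR ((NOT U AND T) OR T) = a + b − a·b on (0.9736, 0.7872) = 0.9944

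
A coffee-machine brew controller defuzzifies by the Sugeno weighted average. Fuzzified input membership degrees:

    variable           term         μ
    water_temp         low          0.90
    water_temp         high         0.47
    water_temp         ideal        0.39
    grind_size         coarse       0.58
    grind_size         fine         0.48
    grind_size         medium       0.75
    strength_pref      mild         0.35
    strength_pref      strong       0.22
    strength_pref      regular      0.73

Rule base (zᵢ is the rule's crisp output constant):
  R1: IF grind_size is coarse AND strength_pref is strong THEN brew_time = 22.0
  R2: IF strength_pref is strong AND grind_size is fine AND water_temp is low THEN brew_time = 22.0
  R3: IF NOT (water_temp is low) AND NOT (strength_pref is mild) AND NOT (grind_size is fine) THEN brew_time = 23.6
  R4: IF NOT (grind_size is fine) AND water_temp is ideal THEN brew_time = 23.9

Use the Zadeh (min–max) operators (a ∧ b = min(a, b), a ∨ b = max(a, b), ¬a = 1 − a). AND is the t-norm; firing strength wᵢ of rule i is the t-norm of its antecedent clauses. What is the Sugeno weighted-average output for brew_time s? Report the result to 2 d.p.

22.97

R1 (z=22.0): coarse=0.58, strong=0.22; AND[min(a, b)] → w = 0.22
R2 (z=22.0): strong=0.22, fine=0.48, low=0.90; AND[min(a, b)] → w = 0.22
R3 (z=23.6): ¬low=1−0.90=0.10, ¬mild=1−0.35=0.65, ¬fine=1−0.48=0.52; AND[min(a, b)] → w = 0.10
R4 (z=23.9): ¬fine=1−0.48=0.52, ideal=0.39; AND[min(a, b)] → w = 0.39
Weighted average = (0.22·22.0 + 0.22·22.0 + 0.10·23.6 + 0.39·23.9) / (0.22 + 0.22 + 0.10 + 0.39)
  = 21.3610 / 0.9300 = 22.97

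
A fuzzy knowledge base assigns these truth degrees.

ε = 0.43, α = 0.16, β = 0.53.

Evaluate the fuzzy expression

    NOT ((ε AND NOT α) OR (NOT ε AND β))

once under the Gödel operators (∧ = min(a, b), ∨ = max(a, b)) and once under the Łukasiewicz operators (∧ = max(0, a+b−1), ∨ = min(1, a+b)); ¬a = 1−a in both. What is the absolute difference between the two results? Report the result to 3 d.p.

0.160

Under Gödel:
  NOT α = 1 − 0.16 = 0.84
  ε AND NOT α = min(a, b) on (0.43, 0.84) = 0.43
  NOT ε = 1 − 0.43 = 0.57
  NOT ε AND β = min(a, b) on (0.57, 0.53) = 0.53
  (ε AND NOT α) OR (NOT ε AND β) = max(a, b) on (0.43, 0.53) = 0.53
  NOT ((ε AND NOT α) OR (NOT ε AND β)) = 1 − 0.53 = 0.47
  → value = 0.4700
Under Łukasiewicz:
  NOT α = 1 − 0.16 = 0.84
  ε AND NOT α = max(0, a+b−1) on (0.43, 0.84) = 0.27
  NOT ε = 1 − 0.43 = 0.57
  NOT ε AND β = max(0, a+b−1) on (0.57, 0.53) = 0.10
  (ε AND NOT α) OR (NOT ε AND β) = min(1, a+b) on (0.27, 0.10) = 0.37
  NOT ((ε AND NOT α) OR (NOT ε AND β)) = 1 − 0.37 = 0.63
  → value = 0.6300
|0.4700 − 0.6300| = 0.160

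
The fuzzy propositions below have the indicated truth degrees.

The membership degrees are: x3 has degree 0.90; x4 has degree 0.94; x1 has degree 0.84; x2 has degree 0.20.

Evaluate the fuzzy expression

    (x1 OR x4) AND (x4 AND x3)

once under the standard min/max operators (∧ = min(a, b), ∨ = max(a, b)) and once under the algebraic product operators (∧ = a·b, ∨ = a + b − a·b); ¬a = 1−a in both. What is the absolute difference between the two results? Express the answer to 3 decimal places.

Under standard min/max:
  x1 OR x4 = max(a, b) on (0.84, 0.94) = 0.94
  x4 AND x3 = min(a, b) on (0.94, 0.90) = 0.90
  (x1 OR x4) AND (x4 AND x3) = min(a, b) on (0.94, 0.90) = 0.90
  → value = 0.9000
Under algebraic product:
  x1 OR x4 = a + b − a·b on (0.8400, 0.9400) = 0.9904
  x4 AND x3 = a·b on (0.9400, 0.9000) = 0.8460
  (x1 OR x4) AND (x4 AND x3) = a·b on (0.9904, 0.8460) = 0.8379
  → value = 0.8379
|0.9000 − 0.8379| = 0.062

0.062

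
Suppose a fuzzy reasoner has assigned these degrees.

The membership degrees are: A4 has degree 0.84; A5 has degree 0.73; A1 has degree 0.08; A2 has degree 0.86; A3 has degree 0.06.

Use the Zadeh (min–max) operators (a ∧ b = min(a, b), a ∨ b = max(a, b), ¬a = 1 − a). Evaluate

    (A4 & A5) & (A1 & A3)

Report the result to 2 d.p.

A4 & A5 = min(a, b) on (0.84, 0.73) = 0.73
A1 & A3 = min(a, b) on (0.08, 0.06) = 0.06
(A4 & A5) & (A1 & A3) = min(a, b) on (0.73, 0.06) = 0.06

0.06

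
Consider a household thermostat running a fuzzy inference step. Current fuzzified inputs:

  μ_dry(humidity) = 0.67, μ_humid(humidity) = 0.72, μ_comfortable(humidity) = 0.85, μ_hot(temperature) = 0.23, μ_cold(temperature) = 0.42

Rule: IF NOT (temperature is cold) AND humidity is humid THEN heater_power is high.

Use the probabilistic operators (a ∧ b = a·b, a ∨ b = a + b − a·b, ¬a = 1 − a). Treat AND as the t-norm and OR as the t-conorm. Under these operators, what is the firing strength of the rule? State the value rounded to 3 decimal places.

firing strength: ¬cold=1−0.42=0.58, humid=0.72; AND[a·b] → w = 0.4176

0.418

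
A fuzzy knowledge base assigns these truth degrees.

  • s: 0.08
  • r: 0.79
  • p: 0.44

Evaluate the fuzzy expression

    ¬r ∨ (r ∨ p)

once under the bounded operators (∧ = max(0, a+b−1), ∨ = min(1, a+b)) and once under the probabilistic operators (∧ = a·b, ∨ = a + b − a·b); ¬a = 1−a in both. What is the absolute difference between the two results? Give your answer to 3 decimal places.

Under bounded:
  ¬r = 1 − 0.79 = 0.21
  r ∨ p = min(1, a+b) on (0.79, 0.44) = 1.00
  ¬r ∨ (r ∨ p) = min(1, a+b) on (0.21, 1.00) = 1.00
  → value = 1.0000
Under probabilistic:
  ¬r = 1 − 0.7900 = 0.2100
  r ∨ p = a + b − a·b on (0.7900, 0.4400) = 0.8824
  ¬r ∨ (r ∨ p) = a + b − a·b on (0.2100, 0.8824) = 0.9071
  → value = 0.9071
|1.0000 − 0.9071| = 0.093

0.093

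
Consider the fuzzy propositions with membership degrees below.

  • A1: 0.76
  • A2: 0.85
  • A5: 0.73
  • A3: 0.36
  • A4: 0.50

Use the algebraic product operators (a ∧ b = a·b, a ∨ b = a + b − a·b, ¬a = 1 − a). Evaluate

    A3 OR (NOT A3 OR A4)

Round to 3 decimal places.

0.885

NOT A3 = 1 − 0.3600 = 0.6400
NOT A3 OR A4 = a + b − a·b on (0.6400, 0.5000) = 0.8200
A3 OR (NOT A3 OR A4) = a + b − a·b on (0.3600, 0.8200) = 0.8848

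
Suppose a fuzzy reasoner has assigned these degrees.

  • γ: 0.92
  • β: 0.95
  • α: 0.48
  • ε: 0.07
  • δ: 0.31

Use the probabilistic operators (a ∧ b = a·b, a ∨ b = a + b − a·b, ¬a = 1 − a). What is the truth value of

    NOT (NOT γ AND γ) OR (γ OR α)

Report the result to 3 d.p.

0.997

NOT γ = 1 − 0.9200 = 0.0800
NOT γ AND γ = a·b on (0.0800, 0.9200) = 0.0736
NOT (NOT γ AND γ) = 1 − 0.0736 = 0.9264
γ OR α = a + b − a·b on (0.9200, 0.4800) = 0.9584
NOT (NOT γ AND γ) OR (γ OR α) = a + b − a·b on (0.9264, 0.9584) = 0.9969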